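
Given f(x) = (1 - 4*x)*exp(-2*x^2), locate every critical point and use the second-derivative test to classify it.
f'(x) = 4*(x*(4*x - 1) - 1)*exp(-2*x^2)

Solve f'(x) = 0:
  f'(x) = (16*x^2 - 4*x - 4)·exp(-2*x^2) and exp(-2*x^2) > 0 for every x, so f'(x) = 0 ⇔ 16*x^2 - 4*x - 4 = 0.
  Factor: 16*x^2 - 4*x - 4 = 4*(4*x^2 - x - 1); 4*x^2 - x - 1 = 0 has no rational roots; quadratic formula: x = (1 ± √17)/8.
  ⇒ x = 1/8 - sqrt(17)/8 ≈ -0.3904, 1/8 + sqrt(17)/8 ≈ 0.6404

f''(x) = 4*(4*x^2*(1 - 4*x) + 12*x - 1)*exp(-2*x^2)
Second-derivative test at each critical point:
  f''(-0.3904) = -12.1593 < 0 → local maximum
  f''(0.6404) = 7.2624 > 0 → local minimum

Critical points: x = 1/8 - sqrt(17)/8 ≈ -0.3904 (local maximum); x = 1/8 + sqrt(17)/8 ≈ 0.6404 (local minimum)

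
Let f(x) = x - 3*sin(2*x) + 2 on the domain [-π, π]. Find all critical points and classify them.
f'(x) = 1 - 6*cos(2*x)

Solve f'(x) = 0 on [-π, π]:
  f'(x) = 0 ⇔ cos(2*x) = 1/6, i.e. 2*x = ±arccos(1/6) + 2nπ; keep the solutions lying in [-π, π].
  ⇒ x = -pi + acos(1/6)/2 ≈ -2.4399, -acos(1/6)/2 ≈ -0.7017, acos(1/6)/2 ≈ 0.7017, pi - acos(1/6)/2 ≈ 2.4399

f''(x) = 12*sin(2*x)
Second-derivative test at each critical point:
  f''(-2.4399) = 11.8322 > 0 → local minimum
  f''(-0.7017) = -11.8322 < 0 → local maximum
  f''(0.7017) = 11.8322 > 0 → local minimum
  f''(2.4399) = -11.8322 < 0 → local maximum

Critical points: x = -pi + acos(1/6)/2 ≈ -2.4399 (local minimum); x = -acos(1/6)/2 ≈ -0.7017 (local maximum); x = acos(1/6)/2 ≈ 0.7017 (local minimum); x = pi - acos(1/6)/2 ≈ 2.4399 (local maximum)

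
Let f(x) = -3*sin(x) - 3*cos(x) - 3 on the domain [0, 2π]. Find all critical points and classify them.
f'(x) = -3*sqrt(2)*cos(x + pi/4)

Solve f'(x) = 0 on [0, 2π]:
  f'(x) = 0 ⇔ -3*cos(x) = -3*sin(x) ⇔ tan(x) = 1, i.e. x = arctan(1) + nπ; keep the solutions lying in [0, 2π].
  ⇒ x = pi/4 ≈ 0.7854, 5*pi/4 ≈ 3.9270

f''(x) = 3*sqrt(2)*sin(x + pi/4)
Second-derivative test at each critical point:
  f''(0.7854) = 4.2426 > 0 → local minimum
  f''(3.9270) = -4.2426 < 0 → local maximum

Critical points: x = pi/4 ≈ 0.7854 (local minimum); x = 5*pi/4 ≈ 3.9270 (local maximum)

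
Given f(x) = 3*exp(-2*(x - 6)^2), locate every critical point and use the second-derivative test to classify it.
f'(x) = 12*(6 - x)*exp(-2*(x - 6)^2)

Solve f'(x) = 0:
  f'(x) = (72 - 12*x)·exp(-2*(x - 6)^2) and exp(-2*(x - 6)^2) > 0 for every x, so f'(x) = 0 ⇔ 72 - 12*x = 0.
  Factor: 72 - 12*x = -12*(x - 6) = 0.
  ⇒ x = 6

f''(x) = 12*(4*(x - 6)^2 - 1)*exp(-2*(x - 6)^2)
Second-derivative test at each critical point:
  f''(6) = -12 < 0 → local maximum

Critical points: x = 6 (local maximum)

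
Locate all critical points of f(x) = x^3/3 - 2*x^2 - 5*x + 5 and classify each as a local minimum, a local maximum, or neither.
f'(x) = x^2 - 4*x - 5

Solve f'(x) = 0:
  Factor: x^2 - 4*x - 5 = (x - 5)*(x + 1) = 0.
  ⇒ x = -1, 5

f''(x) = 2*x - 4
Second-derivative test at each critical point:
  f''(-1) = -6 < 0 → local maximum
  f''(5) = 6 > 0 → local minimum

Critical points: x = -1 (local maximum); x = 5 (local minimum)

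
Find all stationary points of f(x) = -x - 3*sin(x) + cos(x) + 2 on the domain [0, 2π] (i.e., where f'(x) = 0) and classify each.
f'(x) = -sin(x) - 3*cos(x) - 1

Solve f'(x) = 0 on [0, 2π]:
  f'(x) = 0 ⇔ -sin(x) - 3*cos(x) = 1. Write the left side as R·cos(x + φ) with R = √((-3)² + 1²) = sqrt(10), cos φ = -3*sqrt(10)/10, sin φ = sqrt(10)/10; then cos(x + φ) = sqrt(10)/10. Solve for x and keep the solutions lying in [0, 2π].
  ⇒ x = pi - atan(4/3) ≈ 2.2143, 3*pi/2 ≈ 4.7124

f''(x) = 3*sin(x) - cos(x)
Second-derivative test at each critical point:
  f''(2.2143) = 3 > 0 → local minimum
  f''(4.7124) = -3 < 0 → local maximum

Critical points: x = pi - atan(4/3) ≈ 2.2143 (local minimum); x = 3*pi/2 ≈ 4.7124 (local maximum)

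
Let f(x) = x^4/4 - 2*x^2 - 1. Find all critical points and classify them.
f'(x) = x*(x^2 - 4)

Solve f'(x) = 0:
  Factor: x^3 - 4*x = x*(x - 2)*(x + 2) = 0.
  ⇒ x = -2, 0, 2

f''(x) = 3*x^2 - 4
Second-derivative test at each critical point:
  f''(-2) = 8 > 0 → local minimum
  f''(0) = -4 < 0 → local maximum
  f''(2) = 8 > 0 → local minimum

Critical points: x = -2 (local minimum); x = 0 (local maximum); x = 2 (local minimum)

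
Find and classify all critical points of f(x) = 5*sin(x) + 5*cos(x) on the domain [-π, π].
f'(x) = 5*sqrt(2)*cos(x + pi/4)

Solve f'(x) = 0 on [-π, π]:
  f'(x) = 0 ⇔ 5*cos(x) = 5*sin(x) ⇔ tan(x) = 1, i.e. x = arctan(1) + nπ; keep the solutions lying in [-π, π].
  ⇒ x = -3*pi/4 ≈ -2.3562, pi/4 ≈ 0.7854

f''(x) = -5*sqrt(2)*sin(x + pi/4)
Second-derivative test at each critical point:
  f''(-2.3562) = 7.0711 > 0 → local minimum
  f''(0.7854) = -7.0711 < 0 → local maximum

Critical points: x = -3*pi/4 ≈ -2.3562 (local minimum); x = pi/4 ≈ 0.7854 (local maximum)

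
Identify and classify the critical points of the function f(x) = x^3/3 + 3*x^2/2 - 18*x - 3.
f'(x) = x^2 + 3*x - 18

Solve f'(x) = 0:
  Factor: x^2 + 3*x - 18 = (x - 3)*(x + 6) = 0.
  ⇒ x = -6, 3

f''(x) = 2*x + 3
Second-derivative test at each critical point:
  f''(-6) = -9 < 0 → local maximum
  f''(3) = 9 > 0 → local minimum

Critical points: x = -6 (local maximum); x = 3 (local minimum)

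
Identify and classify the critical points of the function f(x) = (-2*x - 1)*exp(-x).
f'(x) = (2*x - 1)*exp(-x)

Solve f'(x) = 0:
  f'(x) = (2*x - 1)·exp(-x) and exp(-x) > 0 for every x, so f'(x) = 0 ⇔ 2*x - 1 = 0.
  2*x - 1 = 0.
  ⇒ x = 1/2

f''(x) = (3 - 2*x)*exp(-x)
Second-derivative test at each critical point:
  f''(1/2) = 1.2131 > 0 → local minimum

Critical points: x = 1/2 (local minimum)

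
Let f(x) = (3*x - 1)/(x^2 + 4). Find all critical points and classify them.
f'(x) = (-3*x^2 + 2*x + 12)/(x^4 + 8*x^2 + 16)

Solve f'(x) = 0:
  f'(x) = -(3*x^2 - 2*x - 12)/(x^2 + 4)^2; the denominator is positive wherever f is defined, so f'(x) = 0 ⇔ -3*x^2 + 2*x + 12 = 0.
  3*x^2 - 2*x - 12 = 0 has no rational roots; quadratic formula: x = (2 ± √148)/6.
  ⇒ x = 1/3 - sqrt(37)/3 ≈ -1.6943, 1/3 + sqrt(37)/3 ≈ 2.3609

f''(x) = 2*(4*x^2*(3*x - 1) + (1 - 9*x)*(x^2 + 4))/(x^2 + 4)^3
Second-derivative test at each critical point:
  f''(-1.6943) = 0.2577 > 0 → local minimum
  f''(2.3609) = -0.1327 < 0 → local maximum

Critical points: x = 1/3 - sqrt(37)/3 ≈ -1.6943 (local minimum); x = 1/3 + sqrt(37)/3 ≈ 2.3609 (local maximum)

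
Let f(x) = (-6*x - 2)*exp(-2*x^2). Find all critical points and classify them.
f'(x) = 2*(4*x*(3*x + 1) - 3)*exp(-2*x^2)

Solve f'(x) = 0:
  f'(x) = (24*x^2 + 8*x - 6)·exp(-2*x^2) and exp(-2*x^2) > 0 for every x, so f'(x) = 0 ⇔ 24*x^2 + 8*x - 6 = 0.
  Factor: 24*x^2 + 8*x - 6 = 2*(12*x^2 + 4*x - 3); 12*x^2 + 4*x - 3 = 0 has no rational roots; quadratic formula: x = (-4 ± √160)/24.
  ⇒ x = -sqrt(10)/6 - 1/6 ≈ -0.6937, -1/6 + sqrt(10)/6 ≈ 0.3604

f''(x) = 8*(-12*x^3 - 4*x^2 + 9*x + 1)*exp(-2*x^2)
Second-derivative test at each critical point:
  f''(-0.6937) = -9.6626 < 0 → local maximum
  f''(0.3604) = 19.5112 > 0 → local minimum

Critical points: x = -sqrt(10)/6 - 1/6 ≈ -0.6937 (local maximum); x = -1/6 + sqrt(10)/6 ≈ 0.3604 (local minimum)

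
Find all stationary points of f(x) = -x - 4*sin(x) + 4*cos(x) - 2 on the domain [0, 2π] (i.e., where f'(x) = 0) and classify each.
f'(x) = -4*sqrt(2)*sin(x + pi/4) - 1

Solve f'(x) = 0 on [0, 2π]:
  f'(x) = 0 ⇔ -4*sin(x) - 4*cos(x) = 1. Write the left side as R·cos(x + φ) with R = √((-4)² + 4²) = 4*sqrt(2), cos φ = -sqrt(2)/2, sin φ = sqrt(2)/2; then cos(x + φ) = sqrt(2)/8. Solve for x and keep the solutions lying in [0, 2π].
  ⇒ x = atan((-1 + sqrt(31))/(-sqrt(31) - 1)) + pi ≈ 2.5339, atan((-sqrt(31) - 1)/(-1 + sqrt(31))) + 2*pi ≈ 5.3201

f''(x) = -4*sqrt(2)*cos(x + pi/4)
Second-derivative test at each critical point:
  f''(2.5339) = 5.5678 > 0 → local minimum
  f''(5.3201) = -5.5678 < 0 → local maximum

Critical points: x = atan((-1 + sqrt(31))/(-sqrt(31) - 1)) + pi ≈ 2.5339 (local minimum); x = atan((-sqrt(31) - 1)/(-1 + sqrt(31))) + 2*pi ≈ 5.3201 (local maximum)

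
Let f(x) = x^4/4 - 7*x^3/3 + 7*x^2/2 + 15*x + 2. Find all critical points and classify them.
f'(x) = x^3 - 7*x^2 + 7*x + 15

Solve f'(x) = 0:
  Factor: x^3 - 7*x^2 + 7*x + 15 = (x - 5)*(x - 3)*(x + 1) = 0.
  ⇒ x = -1, 3, 5

f''(x) = 3*x^2 - 14*x + 7
Second-derivative test at each critical point:
  f''(-1) = 24 > 0 → local minimum
  f''(3) = -8 < 0 → local maximum
  f''(5) = 12 > 0 → local minimum

Critical points: x = -1 (local minimum); x = 3 (local maximum); x = 5 (local minimum)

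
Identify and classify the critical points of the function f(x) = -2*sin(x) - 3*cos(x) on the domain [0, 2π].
f'(x) = 3*sin(x) - 2*cos(x)

Solve f'(x) = 0 on [0, 2π]:
  f'(x) = 0 ⇔ -2*cos(x) = -3*sin(x) ⇔ tan(x) = 2/3, i.e. x = arctan(2/3) + nπ; keep the solutions lying in [0, 2π].
  ⇒ x = atan(2/3) ≈ 0.5880, atan(2/3) + pi ≈ 3.7296

f''(x) = 2*sin(x) + 3*cos(x)
Second-derivative test at each critical point:
  f''(0.5880) = 3.6056 > 0 → local minimum
  f''(3.7296) = -3.6056 < 0 → local maximum

Critical points: x = atan(2/3) ≈ 0.5880 (local minimum); x = atan(2/3) + pi ≈ 3.7296 (local maximum)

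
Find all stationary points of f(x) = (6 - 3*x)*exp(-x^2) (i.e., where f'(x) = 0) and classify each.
f'(x) = 3*(2*x*(x - 2) - 1)*exp(-x^2)

Solve f'(x) = 0:
  f'(x) = (6*x^2 - 12*x - 3)·exp(-x^2) and exp(-x^2) > 0 for every x, so f'(x) = 0 ⇔ 6*x^2 - 12*x - 3 = 0.
  Factor: 6*x^2 - 12*x - 3 = 3*(2*x^2 - 4*x - 1); 2*x^2 - 4*x - 1 = 0 has no rational roots; quadratic formula: x = (4 ± √24)/4.
  ⇒ x = 1 - sqrt(6)/2 ≈ -0.2247, 1 + sqrt(6)/2 ≈ 2.2247

f''(x) = 6*(2*x^2*(2 - x) + 3*x - 2)*exp(-x^2)
Second-derivative test at each critical point:
  f''(-0.2247) = -13.9730 < 0 → local maximum
  f''(2.2247) = 0.1042 > 0 → local minimum

Critical points: x = 1 - sqrt(6)/2 ≈ -0.2247 (local maximum); x = 1 + sqrt(6)/2 ≈ 2.2247 (local minimum)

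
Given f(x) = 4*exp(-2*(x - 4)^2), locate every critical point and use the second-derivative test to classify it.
f'(x) = 16*(4 - x)*exp(-2*(x - 4)^2)

Solve f'(x) = 0:
  f'(x) = (64 - 16*x)·exp(-2*(x - 4)^2) and exp(-2*(x - 4)^2) > 0 for every x, so f'(x) = 0 ⇔ 64 - 16*x = 0.
  Factor: 64 - 16*x = -16*(x - 4) = 0.
  ⇒ x = 4

f''(x) = 16*(4*(x - 4)^2 - 1)*exp(-2*(x - 4)^2)
Second-derivative test at each critical point:
  f''(4) = -16 < 0 → local maximum

Critical points: x = 4 (local maximum)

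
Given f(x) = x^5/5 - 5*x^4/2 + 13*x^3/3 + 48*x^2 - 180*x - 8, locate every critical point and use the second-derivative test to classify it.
f'(x) = x^4 - 10*x^3 + 13*x^2 + 96*x - 180

Solve f'(x) = 0:
  Factor: x^4 - 10*x^3 + 13*x^2 + 96*x - 180 = (x - 6)*(x - 5)*(x - 2)*(x + 3) = 0.
  ⇒ x = -3, 2, 5, 6

f''(x) = 4*x^3 - 30*x^2 + 26*x + 96
Second-derivative test at each critical point:
  f''(-3) = -360 < 0 → local maximum
  f''(2) = 60 > 0 → local minimum
  f''(5) = -24 < 0 → local maximum
  f''(6) = 36 > 0 → local minimum

Critical points: x = -3 (local maximum); x = 2 (local minimum); x = 5 (local maximum); x = 6 (local minimum)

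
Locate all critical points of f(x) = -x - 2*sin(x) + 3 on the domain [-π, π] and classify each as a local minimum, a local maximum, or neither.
f'(x) = -2*cos(x) - 1

Solve f'(x) = 0 on [-π, π]:
  f'(x) = 0 ⇔ cos(x) = -1/2, i.e. x = ±arccos(-1/2) + 2nπ; keep the solutions lying in [-π, π].
  ⇒ x = -2*pi/3 ≈ -2.0944, 2*pi/3 ≈ 2.0944

f''(x) = 2*sin(x)
Second-derivative test at each critical point:
  f''(-2.0944) = -1.7321 < 0 → local maximum
  f''(2.0944) = 1.7321 > 0 → local minimum

Critical points: x = -2*pi/3 ≈ -2.0944 (local maximum); x = 2*pi/3 ≈ 2.0944 (local minimum)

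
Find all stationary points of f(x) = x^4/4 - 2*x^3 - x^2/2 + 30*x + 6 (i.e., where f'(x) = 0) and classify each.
f'(x) = x^3 - 6*x^2 - x + 30

Solve f'(x) = 0:
  Factor: x^3 - 6*x^2 - x + 30 = (x - 5)*(x - 3)*(x + 2) = 0.
  ⇒ x = -2, 3, 5

f''(x) = 3*x^2 - 12*x - 1
Second-derivative test at each critical point:
  f''(-2) = 35 > 0 → local minimum
  f''(3) = -10 < 0 → local maximum
  f''(5) = 14 > 0 → local minimum

Critical points: x = -2 (local minimum); x = 3 (local maximum); x = 5 (local minimum)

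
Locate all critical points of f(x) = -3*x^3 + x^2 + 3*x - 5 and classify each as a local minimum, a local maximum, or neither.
f'(x) = -9*x^2 + 2*x + 3

Solve f'(x) = 0:
  9*x^2 - 2*x - 3 = 0 has no rational roots; quadratic formula: x = (2 ± √112)/18.
  ⇒ x = 1/9 - 2*sqrt(7)/9 ≈ -0.4768, 1/9 + 2*sqrt(7)/9 ≈ 0.6991

f''(x) = 2 - 18*x
Second-derivative test at each critical point:
  f''(-0.4768) = 10.5830 > 0 → local minimum
  f''(0.6991) = -10.5830 < 0 → local maximum

Critical points: x = 1/9 - 2*sqrt(7)/9 ≈ -0.4768 (local minimum); x = 1/9 + 2*sqrt(7)/9 ≈ 0.6991 (local maximum)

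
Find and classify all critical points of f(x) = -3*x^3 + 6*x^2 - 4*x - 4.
f'(x) = -9*x^2 + 12*x - 4

Solve f'(x) = 0:
  Factor: -9*x^2 + 12*x - 4 = -(3*x - 2)^2 = 0.
  ⇒ x = 2/3

f''(x) = 12 - 18*x
Second-derivative test at each critical point:
  f''(2/3) = 0, so the second-derivative test is inconclusive; use the first-derivative test: f'(5/12) = -0.5625, f'(11/12) = -0.5625 — f' is negative on both sides (no sign change) → neither a local maximum nor a local minimum

Critical points: x = 2/3 (neither)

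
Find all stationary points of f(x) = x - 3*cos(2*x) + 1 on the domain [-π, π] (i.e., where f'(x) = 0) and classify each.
f'(x) = 6*sin(2*x) + 1

Solve f'(x) = 0 on [-π, π]:
  f'(x) = 0 ⇔ sin(2*x) = -1/6, i.e. 2*x = arcsin(-1/6) + 2nπ or 2*x = π − arcsin(-1/6) + 2nπ; keep the solutions lying in [-π, π].
  ⇒ x = -pi/2 + asin(1/6)/2 ≈ -1.4871, -asin(1/6)/2 ≈ -0.0837, asin(1/6)/2 + pi/2 ≈ 1.6545, pi - asin(1/6)/2 ≈ 3.0579

f''(x) = 12*cos(2*x)
Second-derivative test at each critical point:
  f''(-1.4871) = -11.8322 < 0 → local maximum
  f''(-0.0837) = 11.8322 > 0 → local minimum
  f''(1.6545) = -11.8322 < 0 → local maximum
  f''(3.0579) = 11.8322 > 0 → local minimum

Critical points: x = -pi/2 + asin(1/6)/2 ≈ -1.4871 (local maximum); x = -asin(1/6)/2 ≈ -0.0837 (local minimum); x = asin(1/6)/2 + pi/2 ≈ 1.6545 (local maximum); x = pi - asin(1/6)/2 ≈ 3.0579 (local minimum)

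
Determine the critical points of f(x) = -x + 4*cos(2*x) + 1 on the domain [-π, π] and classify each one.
f'(x) = -8*sin(2*x) - 1

Solve f'(x) = 0 on [-π, π]:
  f'(x) = 0 ⇔ sin(2*x) = -1/8, i.e. 2*x = arcsin(-1/8) + 2nπ or 2*x = π − arcsin(-1/8) + 2nπ; keep the solutions lying in [-π, π].
  ⇒ x = -pi/2 + asin(1/8)/2 ≈ -1.5081, -asin(1/8)/2 ≈ -0.0627, asin(1/8)/2 + pi/2 ≈ 1.6335, pi - asin(1/8)/2 ≈ 3.0789

f''(x) = -16*cos(2*x)
Second-derivative test at each critical point:
  f''(-1.5081) = 15.8745 > 0 → local minimum
  f''(-0.0627) = -15.8745 < 0 → local maximum
  f''(1.6335) = 15.8745 > 0 → local minimum
  f''(3.0789) = -15.8745 < 0 → local maximum

Critical points: x = -pi/2 + asin(1/8)/2 ≈ -1.5081 (local minimum); x = -asin(1/8)/2 ≈ -0.0627 (local maximum); x = asin(1/8)/2 + pi/2 ≈ 1.6335 (local minimum); x = pi - asin(1/8)/2 ≈ 3.0789 (local maximum)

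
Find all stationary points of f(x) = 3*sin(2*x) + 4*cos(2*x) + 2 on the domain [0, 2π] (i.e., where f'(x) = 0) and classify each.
f'(x) = -8*sin(2*x) + 6*cos(2*x)

Solve f'(x) = 0 on [0, 2π]:
  f'(x) = 0 ⇔ 3*cos(2*x) = 4*sin(2*x) ⇔ tan(2*x) = 3/4, i.e. 2*x = arctan(3/4) + nπ; keep the solutions lying in [0, 2π].
  ⇒ x = atan(3/4)/2 ≈ 0.3218, atan(3/4)/2 + pi/2 ≈ 1.8925, atan(3/4)/2 + pi ≈ 3.4633, atan(3/4)/2 + 3*pi/2 ≈ 5.0341

f''(x) = -12*sin(2*x) - 16*cos(2*x)
Second-derivative test at each critical point:
  f''(0.3218) = -20 < 0 → local maximum
  f''(1.8925) = 20 > 0 → local minimum
  f''(3.4633) = -20 < 0 → local maximum
  f''(5.0341) = 20 > 0 → local minimum

Critical points: x = atan(3/4)/2 ≈ 0.3218 (local maximum); x = atan(3/4)/2 + pi/2 ≈ 1.8925 (local minimum); x = atan(3/4)/2 + pi ≈ 3.4633 (local maximum); x = atan(3/4)/2 + 3*pi/2 ≈ 5.0341 (local minimum)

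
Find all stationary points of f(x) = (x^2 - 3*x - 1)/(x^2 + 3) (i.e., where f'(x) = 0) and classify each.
f'(x) = (3*x^2 + 8*x - 9)/(x^4 + 6*x^2 + 9)

Solve f'(x) = 0:
  f'(x) = (3*x^2 + 8*x - 9)/(x^2 + 3)^2; the denominator is positive wherever f is defined, so f'(x) = 0 ⇔ 3*x^2 + 8*x - 9 = 0.
  3*x^2 + 8*x - 9 = 0 has no rational roots; quadratic formula: x = (-8 ± √172)/6.
  ⇒ x = -sqrt(43)/3 - 4/3 ≈ -3.5191, -4/3 + sqrt(43)/3 ≈ 0.8525

f''(x) = 6*(-x^3 - 4*x^2 + 9*x + 4)/(x^6 + 9*x^4 + 27*x^2 + 27)
Second-derivative test at each critical point:
  f''(-3.5191) = -0.0554 < 0 → local maximum
  f''(0.8525) = 0.9443 > 0 → local minimum

Critical points: x = -sqrt(43)/3 - 4/3 ≈ -3.5191 (local maximum); x = -4/3 + sqrt(43)/3 ≈ 0.8525 (local minimum)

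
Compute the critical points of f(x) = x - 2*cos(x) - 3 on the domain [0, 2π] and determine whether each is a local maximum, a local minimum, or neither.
f'(x) = 2*sin(x) + 1

Solve f'(x) = 0 on [0, 2π]:
  f'(x) = 0 ⇔ sin(x) = -1/2, i.e. x = arcsin(-1/2) + 2nπ or x = π − arcsin(-1/2) + 2nπ; keep the solutions lying in [0, 2π].
  ⇒ x = 7*pi/6 ≈ 3.6652, 11*pi/6 ≈ 5.7596

f''(x) = 2*cos(x)
Second-derivative test at each critical point:
  f''(3.6652) = -1.7321 < 0 → local maximum
  f''(5.7596) = 1.7321 > 0 → local minimum

Critical points: x = 7*pi/6 ≈ 3.6652 (local maximum); x = 11*pi/6 ≈ 5.7596 (local minimum)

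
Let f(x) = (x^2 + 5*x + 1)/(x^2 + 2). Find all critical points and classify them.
f'(x) = (-5*x^2 + 2*x + 10)/(x^4 + 4*x^2 + 4)

Solve f'(x) = 0:
  f'(x) = -(5*x^2 - 2*x - 10)/(x^2 + 2)^2; the denominator is positive wherever f is defined, so f'(x) = 0 ⇔ -5*x^2 + 2*x + 10 = 0.
  5*x^2 - 2*x - 10 = 0 has no rational roots; quadratic formula: x = (2 ± √204)/10.
  ⇒ x = 1/5 - sqrt(51)/5 ≈ -1.2283, 1/5 + sqrt(51)/5 ≈ 1.6283

f''(x) = 2*(5*x^3 - 3*x^2 - 30*x + 2)/(x^6 + 6*x^4 + 12*x^2 + 8)
Second-derivative test at each critical point:
  f''(-1.2283) = 1.1602 > 0 → local minimum
  f''(1.6283) = -0.6602 < 0 → local maximum

Critical points: x = 1/5 - sqrt(51)/5 ≈ -1.2283 (local minimum); x = 1/5 + sqrt(51)/5 ≈ 1.6283 (local maximum)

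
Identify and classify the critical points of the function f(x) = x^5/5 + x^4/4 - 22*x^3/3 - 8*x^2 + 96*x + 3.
f'(x) = x^4 + x^3 - 22*x^2 - 16*x + 96

Solve f'(x) = 0:
  Factor: x^4 + x^3 - 22*x^2 - 16*x + 96 = (x - 4)*(x - 2)*(x + 3)*(x + 4) = 0.
  ⇒ x = -4, -3, 2, 4

f''(x) = 4*x^3 + 3*x^2 - 44*x - 16
Second-derivative test at each critical point:
  f''(-4) = -48 < 0 → local maximum
  f''(-3) = 35 > 0 → local minimum
  f''(2) = -60 < 0 → local maximum
  f''(4) = 112 > 0 → local minimum

Critical points: x = -4 (local maximum); x = -3 (local minimum); x = 2 (local maximum); x = 4 (local minimum)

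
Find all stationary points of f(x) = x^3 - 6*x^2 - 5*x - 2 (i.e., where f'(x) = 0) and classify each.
f'(x) = 3*x^2 - 12*x - 5

Solve f'(x) = 0:
  3*x^2 - 12*x - 5 = 0 has no rational roots; quadratic formula: x = (12 ± √204)/6.
  ⇒ x = 2 - sqrt(51)/3 ≈ -0.3805, 2 + sqrt(51)/3 ≈ 4.3805

f''(x) = 6*x - 12
Second-derivative test at each critical point:
  f''(-0.3805) = -14.2829 < 0 → local maximum
  f''(4.3805) = 14.2829 > 0 → local minimum

Critical points: x = 2 - sqrt(51)/3 ≈ -0.3805 (local maximum); x = 2 + sqrt(51)/3 ≈ 4.3805 (local minimum)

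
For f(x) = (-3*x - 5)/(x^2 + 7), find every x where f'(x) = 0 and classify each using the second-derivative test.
f'(x) = (3*x^2 + 10*x - 21)/(x^4 + 14*x^2 + 49)

Solve f'(x) = 0:
  f'(x) = (3*x^2 + 10*x - 21)/(x^2 + 7)^2; the denominator is positive wherever f is defined, so f'(x) = 0 ⇔ 3*x^2 + 10*x - 21 = 0.
  3*x^2 + 10*x - 21 = 0 has no rational roots; quadratic formula: x = (-10 ± √352)/6.
  ⇒ x = -2*sqrt(22)/3 - 5/3 ≈ -4.7936, -5/3 + 2*sqrt(22)/3 ≈ 1.4603

f''(x) = 2*(-4*x^2*(3*x + 5) + (9*x + 5)*(x^2 + 7))/(x^2 + 7)^3
Second-derivative test at each critical point:
  f''(-4.7936) = -0.0209 < 0 → local maximum
  f''(1.4603) = 0.2250 > 0 → local minimum

Critical points: x = -2*sqrt(22)/3 - 5/3 ≈ -4.7936 (local maximum); x = -5/3 + 2*sqrt(22)/3 ≈ 1.4603 (local minimum)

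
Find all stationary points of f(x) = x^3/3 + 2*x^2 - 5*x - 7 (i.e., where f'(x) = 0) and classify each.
f'(x) = x^2 + 4*x - 5

Solve f'(x) = 0:
  Factor: x^2 + 4*x - 5 = (x - 1)*(x + 5) = 0.
  ⇒ x = -5, 1

f''(x) = 2*x + 4
Second-derivative test at each critical point:
  f''(-5) = -6 < 0 → local maximum
  f''(1) = 6 > 0 → local minimum

Critical points: x = -5 (local maximum); x = 1 (local minimum)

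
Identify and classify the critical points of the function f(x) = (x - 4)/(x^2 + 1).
f'(x) = (x^2 - 2*x*(x - 4) + 1)/(x^2 + 1)^2

Solve f'(x) = 0:
  f'(x) = -(x^2 - 8*x - 1)/(x^2 + 1)^2; the denominator is positive wherever f is defined, so f'(x) = 0 ⇔ -x^2 + 8*x + 1 = 0.
  x^2 - 8*x - 1 = 0 has no rational roots; quadratic formula: x = (8 ± √68)/2.
  ⇒ x = 4 - sqrt(17) ≈ -0.1231, 4 + sqrt(17) ≈ 8.1231

f''(x) = 2*(4*x^2*(x - 4) + (4 - 3*x)*(x^2 + 1))/(x^2 + 1)^3
Second-derivative test at each critical point:
  f''(-0.1231) = 8.0018 > 0 → local minimum
  f''(8.1231) = -0.0018 < 0 → local maximum

Critical points: x = 4 - sqrt(17) ≈ -0.1231 (local minimum); x = 4 + sqrt(17) ≈ 8.1231 (local maximum)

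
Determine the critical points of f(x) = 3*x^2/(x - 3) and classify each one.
f'(x) = 3*x*(x - 6)/(x^2 - 6*x + 9)

Solve f'(x) = 0:
  f'(x) = 3*x*(x - 6)/(x - 3)^2; the denominator is positive wherever f is defined, so f'(x) = 0 ⇔ 3*x^2 - 18*x = 0.
  Factor: 3*x^2 - 18*x = 3*x*(x - 6) = 0.
  ⇒ x = 0, 6

f''(x) = 54/(x^3 - 9*x^2 + 27*x - 27)
Second-derivative test at each critical point:
  f''(0) = -2 < 0 → local maximum
  f''(6) = 2 > 0 → local minimum

Critical points: x = 0 (local maximum); x = 6 (local minimum)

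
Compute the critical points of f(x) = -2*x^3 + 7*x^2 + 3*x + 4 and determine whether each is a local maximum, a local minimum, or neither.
f'(x) = -6*x^2 + 14*x + 3

Solve f'(x) = 0:
  6*x^2 - 14*x - 3 = 0 has no rational roots; quadratic formula: x = (14 ± √268)/12.
  ⇒ x = 7/6 - sqrt(67)/6 ≈ -0.1976, 7/6 + sqrt(67)/6 ≈ 2.5309

f''(x) = 14 - 12*x
Second-derivative test at each critical point:
  f''(-0.1976) = 16.3707 > 0 → local minimum
  f''(2.5309) = -16.3707 < 0 → local maximum

Critical points: x = 7/6 - sqrt(67)/6 ≈ -0.1976 (local minimum); x = 7/6 + sqrt(67)/6 ≈ 2.5309 (local maximum)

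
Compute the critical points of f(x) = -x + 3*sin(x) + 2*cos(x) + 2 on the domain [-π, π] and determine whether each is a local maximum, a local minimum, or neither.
f'(x) = -2*sin(x) + 3*cos(x) - 1

Solve f'(x) = 0 on [-π, π]:
  f'(x) = 0 ⇔ -2*sin(x) + 3*cos(x) = 1. Write the left side as R·cos(x + φ) with R = √(3² + 2²) = sqrt(13), cos φ = 3*sqrt(13)/13, sin φ = 2*sqrt(13)/13; then cos(x + φ) = sqrt(13)/13. Solve for x and keep the solutions lying in [-π, π].
  ⇒ x = -pi + atan((-6*sqrt(3) - 2)/(3 - 4*sqrt(3))) ≈ -1.8778, atan((-2 + 6*sqrt(3))/(3 + 4*sqrt(3))) ≈ 0.7018

f''(x) = -3*sin(x) - 2*cos(x)
Second-derivative test at each critical point:
  f''(-1.8778) = 3.4641 > 0 → local minimum
  f''(0.7018) = -3.4641 < 0 → local maximum

Critical points: x = -pi + atan((-6*sqrt(3) - 2)/(3 - 4*sqrt(3))) ≈ -1.8778 (local minimum); x = atan((-2 + 6*sqrt(3))/(3 + 4*sqrt(3))) ≈ 0.7018 (local maximum)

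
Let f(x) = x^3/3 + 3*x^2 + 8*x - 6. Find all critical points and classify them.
f'(x) = x^2 + 6*x + 8

Solve f'(x) = 0:
  Factor: x^2 + 6*x + 8 = (x + 2)*(x + 4) = 0.
  ⇒ x = -4, -2

f''(x) = 2*x + 6
Second-derivative test at each critical point:
  f''(-4) = -2 < 0 → local maximum
  f''(-2) = 2 > 0 → local minimum

Critical points: x = -4 (local maximum); x = -2 (local minimum)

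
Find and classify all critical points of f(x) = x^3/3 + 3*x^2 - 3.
f'(x) = x*(x + 6)

Solve f'(x) = 0:
  Factor: x^2 + 6*x = x*(x + 6) = 0.
  ⇒ x = -6, 0

f''(x) = 2*x + 6
Second-derivative test at each critical point:
  f''(-6) = -6 < 0 → local maximum
  f''(0) = 6 > 0 → local minimum

Critical points: x = -6 (local maximum); x = 0 (local minimum)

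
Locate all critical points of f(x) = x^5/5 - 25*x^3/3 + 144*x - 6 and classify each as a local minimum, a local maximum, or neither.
f'(x) = x^4 - 25*x^2 + 144

Solve f'(x) = 0:
  Factor: x^4 - 25*x^2 + 144 = (x - 4)*(x - 3)*(x + 3)*(x + 4) = 0.
  ⇒ x = -4, -3, 3, 4

f''(x) = 4*x^3 - 50*x
Second-derivative test at each critical point:
  f''(-4) = -56 < 0 → local maximum
  f''(-3) = 42 > 0 → local minimum
  f''(3) = -42 < 0 → local maximum
  f''(4) = 56 > 0 → local minimum

Critical points: x = -4 (local maximum); x = -3 (local minimum); x = 3 (local maximum); x = 4 (local minimum)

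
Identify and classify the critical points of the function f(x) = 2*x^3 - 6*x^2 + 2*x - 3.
f'(x) = 6*x^2 - 12*x + 2

Solve f'(x) = 0:
  Factor: 6*x^2 - 12*x + 2 = 2*(3*x^2 - 6*x + 1); 3*x^2 - 6*x + 1 = 0 has no rational roots; quadratic formula: x = (6 ± √24)/6.
  ⇒ x = 1 - sqrt(6)/3 ≈ 0.1835, sqrt(6)/3 + 1 ≈ 1.8165

f''(x) = 12*x - 12
Second-derivative test at each critical point:
  f''(0.1835) = -9.7980 < 0 → local maximum
  f''(1.8165) = 9.7980 > 0 → local minimum

Critical points: x = 1 - sqrt(6)/3 ≈ 0.1835 (local maximum); x = sqrt(6)/3 + 1 ≈ 1.8165 (local minimum)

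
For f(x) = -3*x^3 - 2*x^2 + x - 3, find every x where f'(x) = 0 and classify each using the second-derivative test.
f'(x) = -9*x^2 - 4*x + 1

Solve f'(x) = 0:
  9*x^2 + 4*x - 1 = 0 has no rational roots; quadratic formula: x = (-4 ± √52)/18.
  ⇒ x = -sqrt(13)/9 - 2/9 ≈ -0.6228, -2/9 + sqrt(13)/9 ≈ 0.1784

f''(x) = -18*x - 4
Second-derivative test at each critical point:
  f''(-0.6228) = 7.2111 > 0 → local minimum
  f''(0.1784) = -7.2111 < 0 → local maximum

Critical points: x = -sqrt(13)/9 - 2/9 ≈ -0.6228 (local minimum); x = -2/9 + sqrt(13)/9 ≈ 0.1784 (local maximum)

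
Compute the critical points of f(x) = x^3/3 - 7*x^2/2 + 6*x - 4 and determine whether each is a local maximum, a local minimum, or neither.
f'(x) = x^2 - 7*x + 6

Solve f'(x) = 0:
  Factor: x^2 - 7*x + 6 = (x - 6)*(x - 1) = 0.
  ⇒ x = 1, 6

f''(x) = 2*x - 7
Second-derivative test at each critical point:
  f''(1) = -5 < 0 → local maximum
  f''(6) = 5 > 0 → local minimum

Critical points: x = 1 (local maximum); x = 6 (local minimum)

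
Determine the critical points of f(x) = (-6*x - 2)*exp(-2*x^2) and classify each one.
f'(x) = 2*(4*x*(3*x + 1) - 3)*exp(-2*x^2)

Solve f'(x) = 0:
  f'(x) = (24*x^2 + 8*x - 6)·exp(-2*x^2) and exp(-2*x^2) > 0 for every x, so f'(x) = 0 ⇔ 24*x^2 + 8*x - 6 = 0.
  Factor: 24*x^2 + 8*x - 6 = 2*(12*x^2 + 4*x - 3); 12*x^2 + 4*x - 3 = 0 has no rational roots; quadratic formula: x = (-4 ± √160)/24.
  ⇒ x = -sqrt(10)/6 - 1/6 ≈ -0.6937, -1/6 + sqrt(10)/6 ≈ 0.3604

f''(x) = 8*(-12*x^3 - 4*x^2 + 9*x + 1)*exp(-2*x^2)
Second-derivative test at each critical point:
  f''(-0.6937) = -9.6626 < 0 → local maximum
  f''(0.3604) = 19.5112 > 0 → local minimum

Critical points: x = -sqrt(10)/6 - 1/6 ≈ -0.6937 (local maximum); x = -1/6 + sqrt(10)/6 ≈ 0.3604 (local minimum)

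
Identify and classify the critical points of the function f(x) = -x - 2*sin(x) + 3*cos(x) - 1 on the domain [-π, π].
f'(x) = -3*sin(x) - 2*cos(x) - 1

Solve f'(x) = 0 on [-π, π]:
  f'(x) = 0 ⇔ -3*sin(x) - 2*cos(x) = 1. Write the left side as R·cos(x + φ) with R = √((-2)² + 3²) = sqrt(13), cos φ = -2*sqrt(13)/13, sin φ = 3*sqrt(13)/13; then cos(x + φ) = sqrt(13)/13. Solve for x and keep the solutions lying in [-π, π].
  ⇒ x = atan((-4*sqrt(3) - 3)/(-2 + 6*sqrt(3))) ≈ -0.8690, atan((-3 + 4*sqrt(3))/(-6*sqrt(3) - 2)) + pi ≈ 2.8346

f''(x) = 2*sin(x) - 3*cos(x)
Second-derivative test at each critical point:
  f''(-0.8690) = -3.4641 < 0 → local maximum
  f''(2.8346) = 3.4641 > 0 → local minimum

Critical points: x = atan((-4*sqrt(3) - 3)/(-2 + 6*sqrt(3))) ≈ -0.8690 (local maximum); x = atan((-3 + 4*sqrt(3))/(-6*sqrt(3) - 2)) + pi ≈ 2.8346 (local minimum)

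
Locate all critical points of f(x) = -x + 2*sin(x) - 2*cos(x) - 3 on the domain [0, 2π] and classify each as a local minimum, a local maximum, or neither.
f'(x) = 2*sqrt(2)*sin(x + pi/4) - 1

Solve f'(x) = 0 on [0, 2π]:
  f'(x) = 0 ⇔ 2*sin(x) + 2*cos(x) = 1. Write the left side as R·cos(x + φ) with R = √(2² + (-2)²) = 2*sqrt(2), cos φ = sqrt(2)/2, sin φ = -sqrt(2)/2; then cos(x + φ) = sqrt(2)/4. Solve for x and keep the solutions lying in [0, 2π].
  ⇒ x = atan((1 + sqrt(7))/(1 - sqrt(7))) + pi ≈ 1.9948, atan((1 - sqrt(7))/(1 + sqrt(7))) + 2*pi ≈ 5.8592

f''(x) = 2*sqrt(2)*cos(x + pi/4)
Second-derivative test at each critical point:
  f''(1.9948) = -2.6458 < 0 → local maximum
  f''(5.8592) = 2.6458 > 0 → local minimum

Critical points: x = atan((1 + sqrt(7))/(1 - sqrt(7))) + pi ≈ 1.9948 (local maximum); x = atan((1 - sqrt(7))/(1 + sqrt(7))) + 2*pi ≈ 5.8592 (local minimum)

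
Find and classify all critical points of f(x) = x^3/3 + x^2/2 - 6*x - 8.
f'(x) = x^2 + x - 6

Solve f'(x) = 0:
  Factor: x^2 + x - 6 = (x - 2)*(x + 3) = 0.
  ⇒ x = -3, 2

f''(x) = 2*x + 1
Second-derivative test at each critical point:
  f''(-3) = -5 < 0 → local maximum
  f''(2) = 5 > 0 → local minimum

Critical points: x = -3 (local maximum); x = 2 (local minimum)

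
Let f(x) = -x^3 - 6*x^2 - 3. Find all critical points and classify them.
f'(x) = 3*x*(-x - 4)

Solve f'(x) = 0:
  Factor: -3*x^2 - 12*x = -3*x*(x + 4) = 0.
  ⇒ x = -4, 0

f''(x) = -6*x - 12
Second-derivative test at each critical point:
  f''(-4) = 12 > 0 → local minimum
  f''(0) = -12 < 0 → local maximum

Critical points: x = -4 (local minimum); x = 0 (local maximum)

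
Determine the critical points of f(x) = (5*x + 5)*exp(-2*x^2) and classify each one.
f'(x) = 5*(-4*x*(x + 1) + 1)*exp(-2*x^2)

Solve f'(x) = 0:
  f'(x) = (-20*x^2 - 20*x + 5)·exp(-2*x^2) and exp(-2*x^2) > 0 for every x, so f'(x) = 0 ⇔ -20*x^2 - 20*x + 5 = 0.
  Factor: -20*x^2 - 20*x + 5 = -5*(4*x^2 + 4*x - 1); 4*x^2 + 4*x - 1 = 0 has no rational roots; quadratic formula: x = (-4 ± √32)/8.
  ⇒ x = -sqrt(2)/2 - 1/2 ≈ -1.2071, -1/2 + sqrt(2)/2 ≈ 0.2071

f''(x) = 20*(4*x^2*(x + 1) - 3*x - 1)*exp(-2*x^2)
Second-derivative test at each critical point:
  f''(-1.2071) = 1.5343 > 0 → local minimum
  f''(0.2071) = -25.9590 < 0 → local maximum

Critical points: x = -sqrt(2)/2 - 1/2 ≈ -1.2071 (local minimum); x = -1/2 + sqrt(2)/2 ≈ 0.2071 (local maximum)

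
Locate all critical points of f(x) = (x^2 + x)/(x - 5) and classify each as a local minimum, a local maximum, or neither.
f'(x) = (x^2 - 10*x - 5)/(x^2 - 10*x + 25)

Solve f'(x) = 0:
  f'(x) = (x^2 - 10*x - 5)/(x - 5)^2; the denominator is positive wherever f is defined, so f'(x) = 0 ⇔ x^2 - 10*x - 5 = 0.
  x^2 - 10*x - 5 = 0 has no rational roots; quadratic formula: x = (10 ± √120)/2.
  ⇒ x = 5 - sqrt(30) ≈ -0.4772, 5 + sqrt(30) ≈ 10.4772

f''(x) = 60/(x^3 - 15*x^2 + 75*x - 125)
Second-derivative test at each critical point:
  f''(-0.4772) = -0.3651 < 0 → local maximum
  f''(10.4772) = 0.3651 > 0 → local minimum

Critical points: x = 5 - sqrt(30) ≈ -0.4772 (local maximum); x = 5 + sqrt(30) ≈ 10.4772 (local minimum)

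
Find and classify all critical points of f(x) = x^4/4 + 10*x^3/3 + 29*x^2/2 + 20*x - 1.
f'(x) = x^3 + 10*x^2 + 29*x + 20

Solve f'(x) = 0:
  Factor: x^3 + 10*x^2 + 29*x + 20 = (x + 1)*(x + 4)*(x + 5) = 0.
  ⇒ x = -5, -4, -1

f''(x) = 3*x^2 + 20*x + 29
Second-derivative test at each critical point:
  f''(-5) = 4 > 0 → local minimum
  f''(-4) = -3 < 0 → local maximum
  f''(-1) = 12 > 0 → local minimum

Critical points: x = -5 (local minimum); x = -4 (local maximum); x = -1 (local minimum)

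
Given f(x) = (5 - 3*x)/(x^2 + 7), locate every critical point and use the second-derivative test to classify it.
f'(x) = (3*x^2 - 10*x - 21)/(x^4 + 14*x^2 + 49)

Solve f'(x) = 0:
  f'(x) = (3*x^2 - 10*x - 21)/(x^2 + 7)^2; the denominator is positive wherever f is defined, so f'(x) = 0 ⇔ 3*x^2 - 10*x - 21 = 0.
  3*x^2 - 10*x - 21 = 0 has no rational roots; quadratic formula: x = (10 ± √352)/6.
  ⇒ x = 5/3 - 2*sqrt(22)/3 ≈ -1.4603, 5/3 + 2*sqrt(22)/3 ≈ 4.7936

f''(x) = 2*(4*x^2*(5 - 3*x) + (9*x - 5)*(x^2 + 7))/(x^2 + 7)^3
Second-derivative test at each critical point:
  f''(-1.4603) = -0.2250 < 0 → local maximum
  f''(4.7936) = 0.0209 > 0 → local minimum

Critical points: x = 5/3 - 2*sqrt(22)/3 ≈ -1.4603 (local maximum); x = 5/3 + 2*sqrt(22)/3 ≈ 4.7936 (local minimum)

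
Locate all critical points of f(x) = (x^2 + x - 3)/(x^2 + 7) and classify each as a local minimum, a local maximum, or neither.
f'(x) = (-x^2 + 20*x + 7)/(x^4 + 14*x^2 + 49)

Solve f'(x) = 0:
  f'(x) = -(x^2 - 20*x - 7)/(x^2 + 7)^2; the denominator is positive wherever f is defined, so f'(x) = 0 ⇔ -x^2 + 20*x + 7 = 0.
  x^2 - 20*x - 7 = 0 has no rational roots; quadratic formula: x = (20 ± √428)/2.
  ⇒ x = 10 - sqrt(107) ≈ -0.3441, 10 + sqrt(107) ≈ 20.3441

f''(x) = 2*(x^3 - 30*x^2 - 21*x + 70)/(x^6 + 21*x^4 + 147*x^2 + 343)
Second-derivative test at each critical point:
  f''(-0.3441) = 0.4083 > 0 → local minimum
  f''(20.3441) = -1.168e-04 < 0 → local maximum

Critical points: x = 10 - sqrt(107) ≈ -0.3441 (local minimum); x = 10 + sqrt(107) ≈ 20.3441 (local maximum)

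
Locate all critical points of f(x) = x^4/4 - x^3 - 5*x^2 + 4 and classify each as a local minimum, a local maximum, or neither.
f'(x) = x*(x^2 - 3*x - 10)

Solve f'(x) = 0:
  Factor: x^3 - 3*x^2 - 10*x = x*(x - 5)*(x + 2) = 0.
  ⇒ x = -2, 0, 5

f''(x) = 3*x^2 - 6*x - 10
Second-derivative test at each critical point:
  f''(-2) = 14 > 0 → local minimum
  f''(0) = -10 < 0 → local maximum
  f''(5) = 35 > 0 → local minimum

Critical points: x = -2 (local minimum); x = 0 (local maximum); x = 5 (local minimum)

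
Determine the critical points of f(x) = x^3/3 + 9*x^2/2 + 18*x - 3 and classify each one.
f'(x) = x^2 + 9*x + 18

Solve f'(x) = 0:
  Factor: x^2 + 9*x + 18 = (x + 3)*(x + 6) = 0.
  ⇒ x = -6, -3

f''(x) = 2*x + 9
Second-derivative test at each critical point:
  f''(-6) = -3 < 0 → local maximum
  f''(-3) = 3 > 0 → local minimum

Critical points: x = -6 (local maximum); x = -3 (local minimum)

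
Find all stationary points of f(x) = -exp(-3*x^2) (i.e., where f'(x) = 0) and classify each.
f'(x) = 6*x*exp(-3*x^2)

Solve f'(x) = 0:
  f'(x) = (6*x)·exp(-3*x^2) and exp(-3*x^2) > 0 for every x, so f'(x) = 0 ⇔ 6*x = 0.
  6*x = 0.
  ⇒ x = 0

f''(x) = 6*(1 - 6*x^2)*exp(-3*x^2)
Second-derivative test at each critical point:
  f''(0) = 6 > 0 → local minimum

Critical points: x = 0 (local minimum)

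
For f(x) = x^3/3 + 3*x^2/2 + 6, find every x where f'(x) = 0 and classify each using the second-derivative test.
f'(x) = x*(x + 3)

Solve f'(x) = 0:
  Factor: x^2 + 3*x = x*(x + 3) = 0.
  ⇒ x = -3, 0

f''(x) = 2*x + 3
Second-derivative test at each critical point:
  f''(-3) = -3 < 0 → local maximum
  f''(0) = 3 > 0 → local minimum

Critical points: x = -3 (local maximum); x = 0 (local minimum)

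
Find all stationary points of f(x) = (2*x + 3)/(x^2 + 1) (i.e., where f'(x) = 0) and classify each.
f'(x) = 2*(-x^2 - 3*x + 1)/(x^4 + 2*x^2 + 1)

Solve f'(x) = 0:
  f'(x) = -2*(x^2 + 3*x - 1)/(x^2 + 1)^2; the denominator is positive wherever f is defined, so f'(x) = 0 ⇔ -2*x^2 - 6*x + 2 = 0.
  Factor: -2*x^2 - 6*x + 2 = -2*(x^2 + 3*x - 1); x^2 + 3*x - 1 = 0 has no rational roots; quadratic formula: x = (-3 ± √13)/2.
  ⇒ x = -sqrt(13)/2 - 3/2 ≈ -3.3028, -3/2 + sqrt(13)/2 ≈ 0.3028

f''(x) = 2*(4*x^2*(2*x + 3) - 3*(2*x + 1)*(x^2 + 1))/(x^2 + 1)^3
Second-derivative test at each critical point:
  f''(-3.3028) = 0.0509 > 0 → local minimum
  f''(0.3028) = -6.0509 < 0 → local maximum

Critical points: x = -sqrt(13)/2 - 3/2 ≈ -3.3028 (local minimum); x = -3/2 + sqrt(13)/2 ≈ 0.3028 (local maximum)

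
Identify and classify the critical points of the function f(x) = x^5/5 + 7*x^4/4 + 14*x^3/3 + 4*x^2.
f'(x) = x*(x^3 + 7*x^2 + 14*x + 8)

Solve f'(x) = 0:
  Factor: x^4 + 7*x^3 + 14*x^2 + 8*x = x*(x + 1)*(x + 2)*(x + 4) = 0.
  ⇒ x = -4, -2, -1, 0

f''(x) = 4*x^3 + 21*x^2 + 28*x + 8
Second-derivative test at each critical point:
  f''(-4) = -24 < 0 → local maximum
  f''(-2) = 4 > 0 → local minimum
  f''(-1) = -3 < 0 → local maximum
  f''(0) = 8 > 0 → local minimum

Critical points: x = -4 (local maximum); x = -2 (local minimum); x = -1 (local maximum); x = 0 (local minimum)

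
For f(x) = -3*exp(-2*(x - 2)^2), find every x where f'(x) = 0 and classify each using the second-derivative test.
f'(x) = 12*(x - 2)*exp(-2*(x - 2)^2)

Solve f'(x) = 0:
  f'(x) = (12*x - 24)·exp(-2*(x - 2)^2) and exp(-2*(x - 2)^2) > 0 for every x, so f'(x) = 0 ⇔ 12*x - 24 = 0.
  Factor: 12*x - 24 = 12*(x - 2) = 0.
  ⇒ x = 2

f''(x) = 12*(1 - 4*(x - 2)^2)*exp(-2*(x - 2)^2)
Second-derivative test at each critical point:
  f''(2) = 12 > 0 → local minimum

Critical points: x = 2 (local minimum)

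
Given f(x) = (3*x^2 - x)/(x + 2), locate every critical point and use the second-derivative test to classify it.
f'(x) = (3*x^2 + 12*x - 2)/(x^2 + 4*x + 4)

Solve f'(x) = 0:
  f'(x) = (3*x^2 + 12*x - 2)/(x + 2)^2; the denominator is positive wherever f is defined, so f'(x) = 0 ⇔ 3*x^2 + 12*x - 2 = 0.
  3*x^2 + 12*x - 2 = 0 has no rational roots; quadratic formula: x = (-12 ± √168)/6.
  ⇒ x = -sqrt(42)/3 - 2 ≈ -4.1602, -2 + sqrt(42)/3 ≈ 0.1602

f''(x) = 28/(x^3 + 6*x^2 + 12*x + 8)
Second-derivative test at each critical point:
  f''(-4.1602) = -2.7775 < 0 → local maximum
  f''(0.1602) = 2.7775 > 0 → local minimum

Critical points: x = -sqrt(42)/3 - 2 ≈ -4.1602 (local maximum); x = -2 + sqrt(42)/3 ≈ 0.1602 (local minimum)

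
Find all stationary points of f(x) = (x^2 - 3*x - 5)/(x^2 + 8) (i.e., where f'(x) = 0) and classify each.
f'(x) = (3*x^2 + 26*x - 24)/(x^4 + 16*x^2 + 64)

Solve f'(x) = 0:
  f'(x) = (3*x^2 + 26*x - 24)/(x^2 + 8)^2; the denominator is positive wherever f is defined, so f'(x) = 0 ⇔ 3*x^2 + 26*x - 24 = 0.
  3*x^2 + 26*x - 24 = 0 has no rational roots; quadratic formula: x = (-26 ± √964)/6.
  ⇒ x = -sqrt(241)/3 - 13/3 ≈ -9.5081, -13/3 + sqrt(241)/3 ≈ 0.8414

f''(x) = 2*(-3*x^3 - 39*x^2 + 72*x + 104)/(x^6 + 24*x^4 + 192*x^2 + 512)
Second-derivative test at each critical point:
  f''(-9.5081) = -0.0032 < 0 → local maximum
  f''(0.8414) = 0.4095 > 0 → local minimum

Critical points: x = -sqrt(241)/3 - 13/3 ≈ -9.5081 (local maximum); x = -13/3 + sqrt(241)/3 ≈ 0.8414 (local minimum)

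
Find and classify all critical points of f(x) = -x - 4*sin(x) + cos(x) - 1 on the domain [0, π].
f'(x) = -sin(x) - 4*cos(x) - 1

Solve f'(x) = 0 on [0, π]:
  f'(x) = 0 ⇔ -sin(x) - 4*cos(x) = 1. Write the left side as R·cos(x + φ) with R = √((-4)² + 1²) = sqrt(17), cos φ = -4*sqrt(17)/17, sin φ = sqrt(17)/17; then cos(x + φ) = sqrt(17)/17. Solve for x and keep the solutions lying in [0, π].
  ⇒ x = pi - atan(15/8) ≈ 2.0608

f''(x) = 4*sin(x) - cos(x)
Second-derivative test at each critical point:
  f''(2.0608) = 4 > 0 → local minimum

Critical points: x = pi - atan(15/8) ≈ 2.0608 (local minimum)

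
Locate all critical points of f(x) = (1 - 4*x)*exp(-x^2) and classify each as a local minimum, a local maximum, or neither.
f'(x) = 2*(x*(4*x - 1) - 2)*exp(-x^2)

Solve f'(x) = 0:
  f'(x) = (8*x^2 - 2*x - 4)·exp(-x^2) and exp(-x^2) > 0 for every x, so f'(x) = 0 ⇔ 8*x^2 - 2*x - 4 = 0.
  Factor: 8*x^2 - 2*x - 4 = 2*(4*x^2 - x - 2); 4*x^2 - x - 2 = 0 has no rational roots; quadratic formula: x = (1 ± √33)/8.
  ⇒ x = 1/8 - sqrt(33)/8 ≈ -0.5931, 1/8 + sqrt(33)/8 ≈ 0.8431

f''(x) = 2*(2*x^2*(1 - 4*x) + 12*x - 1)*exp(-x^2)
Second-derivative test at each critical point:
  f''(-0.5931) = -8.0822 < 0 → local maximum
  f''(0.8431) = 5.6442 > 0 → local minimum

Critical points: x = 1/8 - sqrt(33)/8 ≈ -0.5931 (local maximum); x = 1/8 + sqrt(33)/8 ≈ 0.8431 (local minimum)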